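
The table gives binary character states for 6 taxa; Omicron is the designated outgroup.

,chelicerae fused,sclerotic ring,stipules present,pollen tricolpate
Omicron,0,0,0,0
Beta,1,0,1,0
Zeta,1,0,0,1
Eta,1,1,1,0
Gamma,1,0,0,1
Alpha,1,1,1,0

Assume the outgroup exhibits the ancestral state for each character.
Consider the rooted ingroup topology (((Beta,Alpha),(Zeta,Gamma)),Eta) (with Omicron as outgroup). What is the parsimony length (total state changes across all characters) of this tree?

6

Map each character onto (((Beta,Alpha),(Zeta,Gamma)),Eta) (rooted by Omicron) and count the minimum state changes it requires (Fitch parsimony):
chelicerae fused: 1; sclerotic ring: 2; stipules present: 2; pollen tricolpate: 1.
Total tree length = 6.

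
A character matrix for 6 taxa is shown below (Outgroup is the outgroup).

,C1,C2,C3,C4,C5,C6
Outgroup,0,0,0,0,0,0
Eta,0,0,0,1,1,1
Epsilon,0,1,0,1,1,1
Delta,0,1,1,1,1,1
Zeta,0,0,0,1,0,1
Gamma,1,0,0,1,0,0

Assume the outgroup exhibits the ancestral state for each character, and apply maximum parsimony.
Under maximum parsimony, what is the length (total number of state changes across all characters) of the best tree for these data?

The outgroup has state '0' for every character, so '1' is the derived state throughout.
C1: derived state '1' in Gamma only — an autapomorphy, so it tells us nothing about relationships among taxa.
Only Delta and Epsilon show the derived state '1' for C2, supporting them as a clade.
C3: derived state '1' in Delta only — an autapomorphy, so it tells us nothing about relationships among taxa.
C4 (derived state '1') is shared by all ingroup taxa — unites the whole ingroup.
C5 (derived state '1') is shared by Delta, Epsilon, and Eta — a synapomorphy uniting that clade.
C6 (derived state '1') is shared by Delta, Epsilon, Eta, and Zeta — a synapomorphy uniting that clade.
Most parsimonious ingroup topology: (((Eta,(Epsilon,Delta)),Zeta),Gamma).
Changes per character on this tree: C1: 1; C2: 1; C3: 1; C4: 1; C5: 1; C6: 1.
Total = 6.

6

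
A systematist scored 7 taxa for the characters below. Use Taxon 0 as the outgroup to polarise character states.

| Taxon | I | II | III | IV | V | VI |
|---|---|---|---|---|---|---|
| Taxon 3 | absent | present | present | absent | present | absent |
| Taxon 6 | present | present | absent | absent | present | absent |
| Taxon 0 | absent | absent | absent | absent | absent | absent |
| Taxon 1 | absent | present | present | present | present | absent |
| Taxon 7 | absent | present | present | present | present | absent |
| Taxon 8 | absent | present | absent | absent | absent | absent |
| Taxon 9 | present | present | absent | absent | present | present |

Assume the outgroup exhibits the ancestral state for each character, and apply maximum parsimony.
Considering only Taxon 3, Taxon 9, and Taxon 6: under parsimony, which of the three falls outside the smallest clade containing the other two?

Taxon 3

The outgroup has state 'absent' for every character, so 'present' is the derived state throughout.
I (derived state 'present') is shared by Taxon 6 and Taxon 9 — a synapomorphy uniting that clade.
All ingroup taxa share the derived state 'present' for II; it defines the ingroup but does not resolve relationships within it.
Only Taxon 1, Taxon 3, and Taxon 7 show the derived state 'present' for III, supporting them as a clade.
Only Taxon 1 and Taxon 7 show the derived state 'present' for IV, supporting them as a clade.
V: derived state 'present' in Taxon 1, Taxon 3, Taxon 6, Taxon 7, and Taxon 9 only — synapomorphy for {Taxon 1, Taxon 3, Taxon 6, Taxon 7, Taxon 9}.
VI (derived state 'present') is unique to Taxon 9 (autapomorphy; uninformative for grouping).
Most parsimonious ingroup topology: ((((Taxon 7,Taxon 1),Taxon 3),(Taxon 6,Taxon 9)),Taxon 8).
Taxon 9 and Taxon 6 share a more recent common ancestor with each other than either does with Taxon 3, so Taxon 3 is the least closely related of the three.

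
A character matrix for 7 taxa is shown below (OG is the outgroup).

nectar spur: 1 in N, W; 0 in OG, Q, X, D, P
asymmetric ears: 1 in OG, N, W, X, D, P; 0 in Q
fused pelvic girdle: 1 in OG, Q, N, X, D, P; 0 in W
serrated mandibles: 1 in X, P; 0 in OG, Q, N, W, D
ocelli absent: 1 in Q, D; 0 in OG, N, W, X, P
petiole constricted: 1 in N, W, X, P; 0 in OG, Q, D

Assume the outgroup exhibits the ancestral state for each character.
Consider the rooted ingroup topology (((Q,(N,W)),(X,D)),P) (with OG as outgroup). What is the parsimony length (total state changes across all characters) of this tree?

10

Map each character onto (((Q,(N,W)),(X,D)),P) (rooted by OG) and count the minimum state changes it requires (Fitch parsimony):
nectar spur: 1; asymmetric ears: 1; fused pelvic girdle: 1; serrated mandibles: 2; ocelli absent: 2; petiole constricted: 3.
Total tree length = 10.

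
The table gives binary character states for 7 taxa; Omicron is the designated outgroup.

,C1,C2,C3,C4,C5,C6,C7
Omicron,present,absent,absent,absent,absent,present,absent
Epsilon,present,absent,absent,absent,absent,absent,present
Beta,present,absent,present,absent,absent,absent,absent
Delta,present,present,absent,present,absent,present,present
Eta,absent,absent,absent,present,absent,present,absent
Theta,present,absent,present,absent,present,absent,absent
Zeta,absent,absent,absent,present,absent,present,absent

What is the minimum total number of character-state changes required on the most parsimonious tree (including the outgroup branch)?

Character polarity is set by the outgroup: the derived state is whichever differs from the outgroup's state, so for C1, C6 the derived state is 'absent', and for the remaining characters it is 'present'.
Only Eta and Zeta show the derived state 'absent' for C1, supporting them as a clade.
C2 (derived state 'present') is unique to Delta (autapomorphy; uninformative for grouping).
C3: derived state 'present' in Beta and Theta only — synapomorphy for {Beta, Theta}.
C4: derived state 'present' in Delta, Eta, and Zeta only — synapomorphy for {Delta, Eta, Zeta}.
C5: derived state 'present' in Theta only — an autapomorphy, so it tells us nothing about relationships among taxa.
C6 (derived state 'absent') is shared by Beta, Epsilon, and Theta — a synapomorphy uniting that clade.
C7 (state 'present') occurs in Delta and Epsilon but conflicts with the nesting implied by the other characters — most parsimoniously interpreted as homoplasy.
Most parsimonious ingroup topology: ((Epsilon,(Beta,Theta)),(Delta,(Eta,Zeta))).
Changes per character on this tree: C1: 1; C2: 1; C3: 1; C4: 1; C5: 1; C6: 1; C7: 2.
Total = 8.

8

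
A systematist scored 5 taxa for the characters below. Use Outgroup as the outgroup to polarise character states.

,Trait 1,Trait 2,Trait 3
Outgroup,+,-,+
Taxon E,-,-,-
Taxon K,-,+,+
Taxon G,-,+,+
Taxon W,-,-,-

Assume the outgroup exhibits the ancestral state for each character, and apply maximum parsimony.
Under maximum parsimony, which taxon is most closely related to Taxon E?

Character polarity is set by the outgroup: the derived state is whichever differs from the outgroup's state, so for Trait 1, Trait 3 the derived state is '-', and for the remaining characters it is '+'.
All ingroup taxa share the derived state '-' for Trait 1; it defines the ingroup but does not resolve relationships within it.
Only Taxon G and Taxon K show the derived state '+' for Trait 2, supporting them as a clade.
Trait 3: derived state '-' in Taxon E and Taxon W only — synapomorphy for {Taxon E, Taxon W}.
Most parsimonious ingroup topology: ((Taxon E,Taxon W),(Taxon K,Taxon G)).
Taxon E and Taxon W form a cherry on this tree, so they are sister taxa.

Taxon W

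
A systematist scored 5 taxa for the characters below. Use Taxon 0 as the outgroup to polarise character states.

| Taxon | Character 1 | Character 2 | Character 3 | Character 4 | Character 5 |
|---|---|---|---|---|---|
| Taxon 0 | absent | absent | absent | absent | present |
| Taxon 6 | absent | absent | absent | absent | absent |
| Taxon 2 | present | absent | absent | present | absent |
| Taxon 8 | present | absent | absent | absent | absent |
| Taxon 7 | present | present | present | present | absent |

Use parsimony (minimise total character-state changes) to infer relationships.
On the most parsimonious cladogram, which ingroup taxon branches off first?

Taxon 6

Character polarity is set by the outgroup: the derived state is whichever differs from the outgroup's state, so for Character 5 the derived state is 'absent', and for the remaining characters it is 'present'.
Character 1: derived state 'present' in Taxon 2, Taxon 7, and Taxon 8 only — synapomorphy for {Taxon 2, Taxon 7, Taxon 8}.
Character 2: derived state 'present' in Taxon 7 only — an autapomorphy, so it tells us nothing about relationships among taxa.
Character 3: derived state 'present' in Taxon 7 only — an autapomorphy, so it tells us nothing about relationships among taxa.
Character 4: derived state 'present' in Taxon 2 and Taxon 7 only — synapomorphy for {Taxon 2, Taxon 7}.
All ingroup taxa share the derived state 'absent' for Character 5; it defines the ingroup but does not resolve relationships within it.
Most parsimonious ingroup topology: (Taxon 6,((Taxon 2,Taxon 7),Taxon 8)).
Taxon 6 is sister to the clade containing all other ingroup taxa, so it is the earliest-diverging (most basal) ingroup lineage.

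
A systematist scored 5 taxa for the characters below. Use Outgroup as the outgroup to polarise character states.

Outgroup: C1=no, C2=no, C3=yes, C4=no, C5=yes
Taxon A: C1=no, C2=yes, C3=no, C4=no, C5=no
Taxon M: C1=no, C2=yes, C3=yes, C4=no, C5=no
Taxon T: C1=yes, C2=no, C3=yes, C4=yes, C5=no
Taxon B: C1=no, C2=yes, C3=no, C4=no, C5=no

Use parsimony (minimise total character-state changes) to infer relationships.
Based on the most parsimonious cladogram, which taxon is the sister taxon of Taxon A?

Taxon B

Character polarity is set by the outgroup: the derived state is whichever differs from the outgroup's state, so for C3, C5 the derived state is 'no', and for the remaining characters it is 'yes'.
C1 (derived state 'yes') is unique to Taxon T (autapomorphy; uninformative for grouping).
C2 (derived state 'yes') is shared by Taxon A, Taxon B, and Taxon M — a synapomorphy uniting that clade.
C3 (derived state 'no') is shared by Taxon A and Taxon B — a synapomorphy uniting that clade.
C4 (derived state 'yes') is unique to Taxon T (autapomorphy; uninformative for grouping).
C5 (derived state 'no') is shared by all ingroup taxa — unites the whole ingroup.
Most parsimonious ingroup topology: (((Taxon A,Taxon B),Taxon M),Taxon T).
Taxon A and Taxon B form a cherry on this tree, so they are sister taxa.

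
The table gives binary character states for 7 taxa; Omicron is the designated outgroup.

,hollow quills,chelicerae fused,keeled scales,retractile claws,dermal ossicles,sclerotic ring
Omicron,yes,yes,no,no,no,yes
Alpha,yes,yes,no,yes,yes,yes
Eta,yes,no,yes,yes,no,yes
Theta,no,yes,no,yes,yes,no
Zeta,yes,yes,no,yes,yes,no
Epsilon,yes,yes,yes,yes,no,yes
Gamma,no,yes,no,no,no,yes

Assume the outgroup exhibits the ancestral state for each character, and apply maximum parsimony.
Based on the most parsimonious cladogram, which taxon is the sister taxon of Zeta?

Theta

Character polarity is set by the outgroup: the derived state is whichever differs from the outgroup's state, so for hollow quills, chelicerae fused, sclerotic ring the derived state is 'no', and for the remaining characters it is 'yes'.
hollow quills groups Gamma and Theta, which is incompatible with the clades supported by the remaining characters; treating it as convergent (homoplasy) costs fewer steps than any alternative tree.
chelicerae fused (derived state 'no') is unique to Eta (autapomorphy; uninformative for grouping).
keeled scales: derived state 'yes' in Epsilon and Eta only — synapomorphy for {Epsilon, Eta}.
Only Alpha, Epsilon, Eta, Theta, and Zeta show the derived state 'yes' for retractile claws, supporting them as a clade.
dermal ossicles: derived state 'yes' in Alpha, Theta, and Zeta only — synapomorphy for {Alpha, Theta, Zeta}.
sclerotic ring: derived state 'no' in Theta and Zeta only — synapomorphy for {Theta, Zeta}.
Most parsimonious ingroup topology: (((Alpha,(Theta,Zeta)),(Eta,Epsilon)),Gamma).
Zeta and Theta form a cherry on this tree, so they are sister taxa.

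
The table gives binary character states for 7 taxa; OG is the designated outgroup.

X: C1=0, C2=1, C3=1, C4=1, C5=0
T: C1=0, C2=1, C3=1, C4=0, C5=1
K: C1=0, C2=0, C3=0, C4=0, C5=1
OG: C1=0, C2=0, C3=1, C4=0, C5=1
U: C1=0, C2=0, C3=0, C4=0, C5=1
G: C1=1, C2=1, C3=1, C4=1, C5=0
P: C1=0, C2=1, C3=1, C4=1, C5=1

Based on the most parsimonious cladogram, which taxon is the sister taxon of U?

Character polarity is set by the outgroup: the derived state is whichever differs from the outgroup's state, so for C3, C5 the derived state is '0', and for the remaining characters it is '1'.
C1: derived state '1' in G only — an autapomorphy, so it tells us nothing about relationships among taxa.
Only G, P, T, and X show the derived state '1' for C2, supporting them as a clade.
C3 (derived state '0') is shared by K and U — a synapomorphy uniting that clade.
Only G, P, and X show the derived state '1' for C4, supporting them as a clade.
C5: derived state '0' in G and X only — synapomorphy for {G, X}.
Most parsimonious ingroup topology: ((K,U),((P,(X,G)),T)).
U and K form a cherry on this tree, so they are sister taxa.

K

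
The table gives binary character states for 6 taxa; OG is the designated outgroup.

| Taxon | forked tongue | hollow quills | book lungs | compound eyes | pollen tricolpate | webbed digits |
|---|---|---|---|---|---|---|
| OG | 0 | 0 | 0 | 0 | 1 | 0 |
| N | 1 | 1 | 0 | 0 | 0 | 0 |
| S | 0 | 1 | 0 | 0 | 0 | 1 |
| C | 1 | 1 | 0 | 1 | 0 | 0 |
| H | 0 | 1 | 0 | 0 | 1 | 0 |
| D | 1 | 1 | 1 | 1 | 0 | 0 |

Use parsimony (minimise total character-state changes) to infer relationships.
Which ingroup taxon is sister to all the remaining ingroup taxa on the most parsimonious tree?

H

Character polarity is set by the outgroup: the derived state is whichever differs from the outgroup's state, so for pollen tricolpate the derived state is '0', and for the remaining characters it is '1'.
Only C, D, and N show the derived state '1' for forked tongue, supporting them as a clade.
hollow quills (derived state '1') is shared by all ingroup taxa — unites the whole ingroup.
book lungs (derived state '1') is unique to D (autapomorphy; uninformative for grouping).
compound eyes (derived state '1') is shared by C and D — a synapomorphy uniting that clade.
pollen tricolpate: derived state '0' in C, D, N, and S only — synapomorphy for {C, D, N, S}.
webbed digits: derived state '1' in S only — an autapomorphy, so it tells us nothing about relationships among taxa.
Most parsimonious ingroup topology: (((N,(D,C)),S),H).
H is sister to the clade containing all other ingroup taxa, so it is the earliest-diverging (most basal) ingroup lineage.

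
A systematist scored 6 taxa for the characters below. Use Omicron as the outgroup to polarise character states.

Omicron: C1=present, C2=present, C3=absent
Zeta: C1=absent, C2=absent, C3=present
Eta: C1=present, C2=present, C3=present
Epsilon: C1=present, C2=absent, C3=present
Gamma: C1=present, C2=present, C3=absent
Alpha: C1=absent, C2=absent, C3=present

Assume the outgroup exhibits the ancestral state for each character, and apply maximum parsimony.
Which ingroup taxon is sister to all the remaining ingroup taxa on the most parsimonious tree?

Gamma

Character polarity is set by the outgroup: the derived state is whichever differs from the outgroup's state, so for C1, C2 the derived state is 'absent', and for the remaining characters it is 'present'.
C1: derived state 'absent' in Alpha and Zeta only — synapomorphy for {Alpha, Zeta}.
C2 (derived state 'absent') is shared by Alpha, Epsilon, and Zeta — a synapomorphy uniting that clade.
C3: derived state 'present' in Alpha, Epsilon, Eta, and Zeta only — synapomorphy for {Alpha, Epsilon, Eta, Zeta}.
Most parsimonious ingroup topology: ((((Zeta,Alpha),Epsilon),Eta),Gamma).
Gamma is sister to the clade containing all other ingroup taxa, so it is the earliest-diverging (most basal) ingroup lineage.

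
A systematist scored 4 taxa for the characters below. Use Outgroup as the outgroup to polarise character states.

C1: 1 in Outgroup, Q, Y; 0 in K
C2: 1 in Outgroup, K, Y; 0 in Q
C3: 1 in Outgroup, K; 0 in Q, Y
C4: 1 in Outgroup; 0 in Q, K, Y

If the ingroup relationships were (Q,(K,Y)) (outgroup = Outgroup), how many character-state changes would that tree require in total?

5

Map each character onto (Q,(K,Y)) (rooted by Outgroup) and count the minimum state changes it requires (Fitch parsimony):
C1: 1; C2: 1; C3: 2; C4: 1.
Total tree length = 5.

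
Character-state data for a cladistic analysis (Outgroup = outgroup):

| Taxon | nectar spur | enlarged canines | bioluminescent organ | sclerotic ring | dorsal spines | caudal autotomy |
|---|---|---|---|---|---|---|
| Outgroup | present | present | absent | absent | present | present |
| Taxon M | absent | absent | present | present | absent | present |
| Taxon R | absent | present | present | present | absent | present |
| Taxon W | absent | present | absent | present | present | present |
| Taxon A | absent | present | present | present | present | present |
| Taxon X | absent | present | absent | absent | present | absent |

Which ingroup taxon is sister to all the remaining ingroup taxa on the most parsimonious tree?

Character polarity is set by the outgroup: the derived state is whichever differs from the outgroup's state, so for nectar spur, enlarged canines, dorsal spines, caudal autotomy the derived state is 'absent', and for the remaining characters it is 'present'.
nectar spur (derived state 'absent') is shared by all ingroup taxa — unites the whole ingroup.
enlarged canines (derived state 'absent') is unique to Taxon M (autapomorphy; uninformative for grouping).
bioluminescent organ (derived state 'present') is shared by Taxon A, Taxon M, and Taxon R — a synapomorphy uniting that clade.
Only Taxon A, Taxon M, Taxon R, and Taxon W show the derived state 'present' for sclerotic ring, supporting them as a clade.
dorsal spines (derived state 'absent') is shared by Taxon M and Taxon R — a synapomorphy uniting that clade.
caudal autotomy: derived state 'absent' in Taxon X only — an autapomorphy, so it tells us nothing about relationships among taxa.
Most parsimonious ingroup topology: ((((Taxon M,Taxon R),Taxon A),Taxon W),Taxon X).
Taxon X is sister to the clade containing all other ingroup taxa, so it is the earliest-diverging (most basal) ingroup lineage.

Taxon X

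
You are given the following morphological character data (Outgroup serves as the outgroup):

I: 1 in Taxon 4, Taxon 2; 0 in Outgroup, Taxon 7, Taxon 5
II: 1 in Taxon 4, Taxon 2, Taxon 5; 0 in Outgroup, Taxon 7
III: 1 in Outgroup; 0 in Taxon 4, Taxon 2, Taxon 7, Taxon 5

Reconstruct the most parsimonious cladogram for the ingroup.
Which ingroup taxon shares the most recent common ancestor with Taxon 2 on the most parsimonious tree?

Taxon 4

Character polarity is set by the outgroup: the derived state is whichever differs from the outgroup's state, so for III the derived state is '0', and for the remaining characters it is '1'.
I: derived state '1' in Taxon 2 and Taxon 4 only — synapomorphy for {Taxon 2, Taxon 4}.
II: derived state '1' in Taxon 2, Taxon 4, and Taxon 5 only — synapomorphy for {Taxon 2, Taxon 4, Taxon 5}.
All ingroup taxa share the derived state '0' for III; it defines the ingroup but does not resolve relationships within it.
Most parsimonious ingroup topology: (((Taxon 4,Taxon 2),Taxon 5),Taxon 7).
Taxon 2 and Taxon 4 form a cherry on this tree, so they are sister taxa.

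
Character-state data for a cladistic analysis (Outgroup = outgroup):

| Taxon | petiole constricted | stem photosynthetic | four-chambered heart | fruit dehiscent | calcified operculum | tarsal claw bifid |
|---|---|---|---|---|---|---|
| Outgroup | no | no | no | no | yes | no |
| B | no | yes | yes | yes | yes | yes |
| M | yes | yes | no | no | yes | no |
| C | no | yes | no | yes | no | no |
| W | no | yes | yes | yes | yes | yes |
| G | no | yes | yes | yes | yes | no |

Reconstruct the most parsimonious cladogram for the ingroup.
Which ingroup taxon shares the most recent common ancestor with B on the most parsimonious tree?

W

Character polarity is set by the outgroup: the derived state is whichever differs from the outgroup's state, so for calcified operculum the derived state is 'no', and for the remaining characters it is 'yes'.
petiole constricted (derived state 'yes') is unique to M (autapomorphy; uninformative for grouping).
stem photosynthetic (derived state 'yes') is shared by all ingroup taxa — unites the whole ingroup.
four-chambered heart: derived state 'yes' in B, G, and W only — synapomorphy for {B, G, W}.
fruit dehiscent: derived state 'yes' in B, C, G, and W only — synapomorphy for {B, C, G, W}.
calcified operculum (derived state 'no') is unique to C (autapomorphy; uninformative for grouping).
Only B and W show the derived state 'yes' for tarsal claw bifid, supporting them as a clade.
Most parsimonious ingroup topology: ((((B,W),G),C),M).
B and W form a cherry on this tree, so they are sister taxa.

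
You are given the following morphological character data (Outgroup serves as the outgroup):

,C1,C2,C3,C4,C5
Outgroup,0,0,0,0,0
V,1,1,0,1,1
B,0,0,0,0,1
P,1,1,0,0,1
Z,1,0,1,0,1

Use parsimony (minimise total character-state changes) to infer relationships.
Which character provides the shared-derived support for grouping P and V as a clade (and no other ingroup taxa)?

The outgroup has state '0' for every character, so '1' is the derived state throughout.
C1 (derived state '1') is shared by P, V, and Z — a synapomorphy uniting that clade.
C2 (derived state '1') is shared by P and V — a synapomorphy uniting that clade.
C3 (derived state '1') is unique to Z (autapomorphy; uninformative for grouping).
C4 (derived state '1') is unique to V (autapomorphy; uninformative for grouping).
C5 (derived state '1') is shared by all ingroup taxa — unites the whole ingroup.
Most parsimonious ingroup topology: (((V,P),Z),B).
The clade {P, V} is supported by C2: its derived state '1' occurs in exactly those taxa and in no other taxon (including the outgroup).

C2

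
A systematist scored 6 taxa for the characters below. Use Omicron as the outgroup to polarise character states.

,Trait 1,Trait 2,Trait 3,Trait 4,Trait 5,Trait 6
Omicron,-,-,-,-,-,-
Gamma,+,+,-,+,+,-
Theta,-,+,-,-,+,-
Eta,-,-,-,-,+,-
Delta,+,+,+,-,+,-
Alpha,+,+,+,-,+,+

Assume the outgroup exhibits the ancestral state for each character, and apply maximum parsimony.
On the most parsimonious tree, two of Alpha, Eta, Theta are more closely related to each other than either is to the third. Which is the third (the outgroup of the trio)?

Eta

The outgroup has state '-' for every character, so '+' is the derived state throughout.
Trait 1: derived state '+' in Alpha, Delta, and Gamma only — synapomorphy for {Alpha, Delta, Gamma}.
Only Alpha, Delta, Gamma, and Theta show the derived state '+' for Trait 2, supporting them as a clade.
Only Alpha and Delta show the derived state '+' for Trait 3, supporting them as a clade.
Trait 4: derived state '+' in Gamma only — an autapomorphy, so it tells us nothing about relationships among taxa.
Trait 5 (derived state '+') is shared by all ingroup taxa — unites the whole ingroup.
Trait 6 (derived state '+') is unique to Alpha (autapomorphy; uninformative for grouping).
Most parsimonious ingroup topology: (((Gamma,(Delta,Alpha)),Theta),Eta).
Alpha and Theta share a more recent common ancestor with each other than either does with Eta, so Eta is the least closely related of the three.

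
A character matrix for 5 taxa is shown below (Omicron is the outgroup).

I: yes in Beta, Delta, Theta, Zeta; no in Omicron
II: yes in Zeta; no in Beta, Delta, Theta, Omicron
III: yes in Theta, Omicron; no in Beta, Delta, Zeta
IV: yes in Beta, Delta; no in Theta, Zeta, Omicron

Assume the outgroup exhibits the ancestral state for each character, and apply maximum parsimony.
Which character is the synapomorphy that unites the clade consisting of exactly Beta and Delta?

Character polarity is set by the outgroup: the derived state is whichever differs from the outgroup's state, so for III the derived state is 'no', and for the remaining characters it is 'yes'.
I (derived state 'yes') is shared by all ingroup taxa — unites the whole ingroup.
II (derived state 'yes') is unique to Zeta (autapomorphy; uninformative for grouping).
III: derived state 'no' in Beta, Delta, and Zeta only — synapomorphy for {Beta, Delta, Zeta}.
IV: derived state 'yes' in Beta and Delta only — synapomorphy for {Beta, Delta}.
Most parsimonious ingroup topology: (Theta,((Delta,Beta),Zeta)).
The clade {Beta, Delta} is supported by IV: its derived state 'yes' occurs in exactly those taxa and in no other taxon (including the outgroup).

IV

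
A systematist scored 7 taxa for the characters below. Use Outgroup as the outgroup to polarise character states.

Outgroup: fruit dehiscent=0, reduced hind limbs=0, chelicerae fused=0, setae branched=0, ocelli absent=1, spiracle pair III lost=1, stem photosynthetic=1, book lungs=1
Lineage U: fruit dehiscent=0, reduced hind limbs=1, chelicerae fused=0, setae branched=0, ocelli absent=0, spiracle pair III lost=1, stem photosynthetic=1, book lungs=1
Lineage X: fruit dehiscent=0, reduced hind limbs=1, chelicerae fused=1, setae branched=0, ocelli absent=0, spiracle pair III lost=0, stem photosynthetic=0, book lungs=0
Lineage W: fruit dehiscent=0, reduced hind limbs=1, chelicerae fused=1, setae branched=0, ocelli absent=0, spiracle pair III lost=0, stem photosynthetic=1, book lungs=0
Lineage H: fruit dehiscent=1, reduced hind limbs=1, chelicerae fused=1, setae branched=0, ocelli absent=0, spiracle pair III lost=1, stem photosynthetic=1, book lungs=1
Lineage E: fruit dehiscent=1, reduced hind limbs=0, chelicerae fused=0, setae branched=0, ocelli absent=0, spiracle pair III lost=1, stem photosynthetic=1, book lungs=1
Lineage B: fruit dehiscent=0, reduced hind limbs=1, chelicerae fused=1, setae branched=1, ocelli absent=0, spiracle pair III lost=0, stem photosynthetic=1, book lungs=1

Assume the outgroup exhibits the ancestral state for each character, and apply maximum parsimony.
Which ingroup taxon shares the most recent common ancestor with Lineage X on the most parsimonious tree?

Lineage W

Character polarity is set by the outgroup: the derived state is whichever differs from the outgroup's state, so for ocelli absent, spiracle pair III lost, stem photosynthetic, book lungs the derived state is '0', and for the remaining characters it is '1'.
fruit dehiscent groups Lineage E and Lineage H, which is incompatible with the clades supported by the remaining characters; treating it as convergent (homoplasy) costs fewer steps than any alternative tree.
Only Lineage B, Lineage H, Lineage U, Lineage W, and Lineage X show the derived state '1' for reduced hind limbs, supporting them as a clade.
Only Lineage B, Lineage H, Lineage W, and Lineage X show the derived state '1' for chelicerae fused, supporting them as a clade.
setae branched: derived state '1' in Lineage B only — an autapomorphy, so it tells us nothing about relationships among taxa.
All ingroup taxa share the derived state '0' for ocelli absent; it defines the ingroup but does not resolve relationships within it.
Only Lineage B, Lineage W, and Lineage X show the derived state '0' for spiracle pair III lost, supporting them as a clade.
stem photosynthetic (derived state '0') is unique to Lineage X (autapomorphy; uninformative for grouping).
book lungs (derived state '0') is shared by Lineage W and Lineage X — a synapomorphy uniting that clade.
Most parsimonious ingroup topology: ((Lineage U,(((Lineage X,Lineage W),Lineage B),Lineage H)),Lineage E).
Lineage X and Lineage W form a cherry on this tree, so they are sister taxa.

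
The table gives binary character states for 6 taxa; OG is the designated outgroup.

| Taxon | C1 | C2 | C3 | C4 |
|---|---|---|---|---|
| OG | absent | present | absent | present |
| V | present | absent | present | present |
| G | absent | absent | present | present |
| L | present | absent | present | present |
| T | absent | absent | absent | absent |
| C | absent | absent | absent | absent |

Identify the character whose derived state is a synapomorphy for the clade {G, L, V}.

C3

Character polarity is set by the outgroup: the derived state is whichever differs from the outgroup's state, so for C2, C4 the derived state is 'absent', and for the remaining characters it is 'present'.
C1 (derived state 'present') is shared by L and V — a synapomorphy uniting that clade.
All ingroup taxa share the derived state 'absent' for C2; it defines the ingroup but does not resolve relationships within it.
Only G, L, and V show the derived state 'present' for C3, supporting them as a clade.
C4 (derived state 'absent') is shared by C and T — a synapomorphy uniting that clade.
Most parsimonious ingroup topology: ((T,C),((V,L),G)).
The clade {G, L, V} is supported by C3: its derived state 'present' occurs in exactly those taxa and in no other taxon (including the outgroup).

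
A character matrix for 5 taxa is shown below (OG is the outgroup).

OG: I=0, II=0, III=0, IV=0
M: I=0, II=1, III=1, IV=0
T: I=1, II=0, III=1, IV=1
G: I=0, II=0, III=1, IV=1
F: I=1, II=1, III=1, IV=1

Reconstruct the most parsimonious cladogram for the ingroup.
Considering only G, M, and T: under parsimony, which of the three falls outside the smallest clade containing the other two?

The outgroup has state '0' for every character, so '1' is the derived state throughout.
Only F and T show the derived state '1' for I, supporting them as a clade.
II (state '1') occurs in F and M but conflicts with the nesting implied by the other characters — most parsimoniously interpreted as homoplasy.
All ingroup taxa share the derived state '1' for III; it defines the ingroup but does not resolve relationships within it.
IV: derived state '1' in F, G, and T only — synapomorphy for {F, G, T}.
Most parsimonious ingroup topology: (M,((T,F),G)).
G and T share a more recent common ancestor with each other than either does with M, so M is the least closely related of the three.

M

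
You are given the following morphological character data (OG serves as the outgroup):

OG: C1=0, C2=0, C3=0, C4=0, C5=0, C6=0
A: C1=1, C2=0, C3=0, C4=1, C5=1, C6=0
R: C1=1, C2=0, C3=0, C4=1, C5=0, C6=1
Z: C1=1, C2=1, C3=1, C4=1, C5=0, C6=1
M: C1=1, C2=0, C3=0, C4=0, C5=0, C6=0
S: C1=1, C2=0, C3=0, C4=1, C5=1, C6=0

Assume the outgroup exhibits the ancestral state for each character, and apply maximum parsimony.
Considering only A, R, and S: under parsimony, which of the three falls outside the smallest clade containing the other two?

R

The outgroup has state '0' for every character, so '1' is the derived state throughout.
All ingroup taxa share the derived state '1' for C1; it defines the ingroup but does not resolve relationships within it.
C2: derived state '1' in Z only — an autapomorphy, so it tells us nothing about relationships among taxa.
C3 (derived state '1') is unique to Z (autapomorphy; uninformative for grouping).
C4 (derived state '1') is shared by A, R, S, and Z — a synapomorphy uniting that clade.
C5: derived state '1' in A and S only — synapomorphy for {A, S}.
Only R and Z show the derived state '1' for C6, supporting them as a clade.
Most parsimonious ingroup topology: (((A,S),(R,Z)),M).
S and A share a more recent common ancestor with each other than either does with R, so R is the least closely related of the three.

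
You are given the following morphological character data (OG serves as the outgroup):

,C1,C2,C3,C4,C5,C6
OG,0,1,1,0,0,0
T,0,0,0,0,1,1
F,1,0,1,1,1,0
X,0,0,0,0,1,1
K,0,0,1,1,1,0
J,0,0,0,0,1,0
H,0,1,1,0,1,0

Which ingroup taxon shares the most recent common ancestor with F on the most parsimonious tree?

K

Character polarity is set by the outgroup: the derived state is whichever differs from the outgroup's state, so for C2, C3 the derived state is '0', and for the remaining characters it is '1'.
C1: derived state '1' in F only — an autapomorphy, so it tells us nothing about relationships among taxa.
C2: derived state '0' in F, J, K, T, and X only — synapomorphy for {F, J, K, T, X}.
C3 (derived state '0') is shared by J, T, and X — a synapomorphy uniting that clade.
C4: derived state '1' in F and K only — synapomorphy for {F, K}.
C5 (derived state '1') is shared by all ingroup taxa — unites the whole ingroup.
Only T and X show the derived state '1' for C6, supporting them as a clade.
Most parsimonious ingroup topology: ((((T,X),J),(F,K)),H).
F and K form a cherry on this tree, so they are sister taxa.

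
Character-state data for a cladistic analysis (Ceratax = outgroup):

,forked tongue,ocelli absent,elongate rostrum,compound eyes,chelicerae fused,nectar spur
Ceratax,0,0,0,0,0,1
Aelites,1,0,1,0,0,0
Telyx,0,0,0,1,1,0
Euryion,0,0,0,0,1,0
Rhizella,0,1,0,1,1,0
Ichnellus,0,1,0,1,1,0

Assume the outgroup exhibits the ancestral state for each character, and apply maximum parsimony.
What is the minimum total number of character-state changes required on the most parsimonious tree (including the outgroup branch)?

Character polarity is set by the outgroup: the derived state is whichever differs from the outgroup's state, so for nectar spur the derived state is '0', and for the remaining characters it is '1'.
forked tongue (derived state '1') is unique to Aelites (autapomorphy; uninformative for grouping).
Only Ichnellus and Rhizella show the derived state '1' for ocelli absent, supporting them as a clade.
elongate rostrum: derived state '1' in Aelites only — an autapomorphy, so it tells us nothing about relationships among taxa.
compound eyes (derived state '1') is shared by Ichnellus, Rhizella, and Telyx — a synapomorphy uniting that clade.
Only Euryion, Ichnellus, Rhizella, and Telyx show the derived state '1' for chelicerae fused, supporting them as a clade.
nectar spur (derived state '0') is shared by all ingroup taxa — unites the whole ingroup.
Most parsimonious ingroup topology: (Aelites,((Telyx,(Rhizella,Ichnellus)),Euryion)).
Changes per character on this tree: forked tongue: 1; ocelli absent: 1; elongate rostrum: 1; compound eyes: 1; chelicerae fused: 1; nectar spur: 1.
Total = 6.

6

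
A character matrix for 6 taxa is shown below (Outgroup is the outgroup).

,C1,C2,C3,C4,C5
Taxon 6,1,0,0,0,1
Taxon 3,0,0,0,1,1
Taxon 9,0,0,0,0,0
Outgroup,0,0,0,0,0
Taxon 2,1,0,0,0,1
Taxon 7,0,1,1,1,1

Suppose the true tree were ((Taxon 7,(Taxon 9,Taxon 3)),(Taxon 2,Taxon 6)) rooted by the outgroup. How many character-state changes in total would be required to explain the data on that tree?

Map each character onto ((Taxon 7,(Taxon 9,Taxon 3)),(Taxon 2,Taxon 6)) (rooted by Outgroup) and count the minimum state changes it requires (Fitch parsimony):
C1: 1; C2: 1; C3: 1; C4: 2; C5: 2.
Total tree length = 7.

7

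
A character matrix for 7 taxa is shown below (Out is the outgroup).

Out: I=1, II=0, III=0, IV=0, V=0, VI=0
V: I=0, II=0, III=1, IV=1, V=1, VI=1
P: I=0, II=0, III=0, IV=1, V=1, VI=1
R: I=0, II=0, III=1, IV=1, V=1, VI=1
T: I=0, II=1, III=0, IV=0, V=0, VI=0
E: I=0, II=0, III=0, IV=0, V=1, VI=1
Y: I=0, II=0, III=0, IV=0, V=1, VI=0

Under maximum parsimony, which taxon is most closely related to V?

R

Character polarity is set by the outgroup: the derived state is whichever differs from the outgroup's state, so for I the derived state is '0', and for the remaining characters it is '1'.
I (derived state '0') is shared by all ingroup taxa — unites the whole ingroup.
II: derived state '1' in T only — an autapomorphy, so it tells us nothing about relationships among taxa.
Only R and V show the derived state '1' for III, supporting them as a clade.
Only P, R, and V show the derived state '1' for IV, supporting them as a clade.
V: derived state '1' in E, P, R, V, and Y only — synapomorphy for {E, P, R, V, Y}.
VI: derived state '1' in E, P, R, and V only — synapomorphy for {E, P, R, V}.
Most parsimonious ingroup topology: (((((V,R),P),E),Y),T).
V and R form a cherry on this tree, so they are sister taxa.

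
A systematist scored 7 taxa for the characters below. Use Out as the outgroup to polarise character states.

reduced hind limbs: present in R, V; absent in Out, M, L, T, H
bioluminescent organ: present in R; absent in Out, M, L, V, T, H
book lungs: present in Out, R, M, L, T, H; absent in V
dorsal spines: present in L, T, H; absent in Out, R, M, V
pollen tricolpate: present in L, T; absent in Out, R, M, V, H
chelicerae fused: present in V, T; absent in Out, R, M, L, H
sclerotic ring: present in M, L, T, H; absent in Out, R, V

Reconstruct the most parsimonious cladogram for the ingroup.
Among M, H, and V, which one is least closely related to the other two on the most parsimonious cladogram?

Character polarity is set by the outgroup: the derived state is whichever differs from the outgroup's state, so for book lungs the derived state is 'absent', and for the remaining characters it is 'present'.
reduced hind limbs (derived state 'present') is shared by R and V — a synapomorphy uniting that clade.
bioluminescent organ (derived state 'present') is unique to R (autapomorphy; uninformative for grouping).
book lungs: derived state 'absent' in V only — an autapomorphy, so it tells us nothing about relationships among taxa.
Only H, L, and T show the derived state 'present' for dorsal spines, supporting them as a clade.
pollen tricolpate: derived state 'present' in L and T only — synapomorphy for {L, T}.
chelicerae fused (state 'present') occurs in T and V but conflicts with the nesting implied by the other characters — most parsimoniously interpreted as homoplasy.
Only H, L, M, and T show the derived state 'present' for sclerotic ring, supporting them as a clade.
Most parsimonious ingroup topology: ((R,V),(M,((L,T),H))).
M and H share a more recent common ancestor with each other than either does with V, so V is the least closely related of the three.

V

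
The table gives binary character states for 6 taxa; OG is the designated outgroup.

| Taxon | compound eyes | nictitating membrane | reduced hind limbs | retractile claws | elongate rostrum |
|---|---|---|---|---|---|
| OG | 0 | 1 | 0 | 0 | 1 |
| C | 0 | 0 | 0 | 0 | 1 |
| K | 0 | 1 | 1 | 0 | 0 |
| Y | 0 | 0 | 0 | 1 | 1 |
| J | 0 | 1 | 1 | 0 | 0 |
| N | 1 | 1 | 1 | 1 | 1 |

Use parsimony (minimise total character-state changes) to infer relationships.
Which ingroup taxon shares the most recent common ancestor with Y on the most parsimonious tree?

C

Character polarity is set by the outgroup: the derived state is whichever differs from the outgroup's state, so for nictitating membrane, elongate rostrum the derived state is '0', and for the remaining characters it is '1'.
compound eyes (derived state '1') is unique to N (autapomorphy; uninformative for grouping).
nictitating membrane (derived state '0') is shared by C and Y — a synapomorphy uniting that clade.
reduced hind limbs (derived state '1') is shared by J, K, and N — a synapomorphy uniting that clade.
retractile claws groups N and Y, which is incompatible with the clades supported by the remaining characters; treating it as convergent (homoplasy) costs fewer steps than any alternative tree.
elongate rostrum: derived state '0' in J and K only — synapomorphy for {J, K}.
Most parsimonious ingroup topology: ((C,Y),((K,J),N)).
Y and C form a cherry on this tree, so they are sister taxa.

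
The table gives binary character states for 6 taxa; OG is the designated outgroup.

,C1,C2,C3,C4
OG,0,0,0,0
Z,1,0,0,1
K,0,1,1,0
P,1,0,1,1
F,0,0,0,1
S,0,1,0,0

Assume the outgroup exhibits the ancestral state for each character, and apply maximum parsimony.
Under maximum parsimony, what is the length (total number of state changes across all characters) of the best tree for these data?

The outgroup has state '0' for every character, so '1' is the derived state throughout.
Only P and Z show the derived state '1' for C1, supporting them as a clade.
C2 (derived state '1') is shared by K and S — a synapomorphy uniting that clade.
C3 groups K and P, which is incompatible with the clades supported by the remaining characters; treating it as convergent (homoplasy) costs fewer steps than any alternative tree.
C4: derived state '1' in F, P, and Z only — synapomorphy for {F, P, Z}.
Most parsimonious ingroup topology: (((Z,P),F),(K,S)).
Changes per character on this tree: C1: 1; C2: 1; C3: 2; C4: 1.
Total = 5.

5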